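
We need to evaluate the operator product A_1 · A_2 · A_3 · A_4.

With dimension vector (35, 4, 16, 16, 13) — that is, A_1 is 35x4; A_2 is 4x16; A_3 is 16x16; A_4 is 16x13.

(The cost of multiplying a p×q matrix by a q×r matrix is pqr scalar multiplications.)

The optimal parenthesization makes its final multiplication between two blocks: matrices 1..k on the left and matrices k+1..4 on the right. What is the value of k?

1

Adjacent pairs: A_1A_2 = 35·4·16 = 2240; A_2A_3 = 4·16·16 = 1024; A_3A_4 = 16·16·13 = 3328.
Length 3: A_1..A_3: k=1: 0+1024+35·4·16=3264; k=2: 2240+0+35·16·16=11200 → min 3264 | A_2..A_4: k=2: 0+3328+4·16·13=4160; k=3: 1024+0+4·16·13=1856 → min 1856.
Top-level splits: k=1: (A_1..A_1)·(A_2..A_4) → 0+1856+35·4·13 = 3676; k=2: (A_1..A_2)·(A_3..A_4) → 2240+3328+35·16·13 = 12848; k=3: (A_1..A_3)·(A_4..A_4) → 3264+0+35·16·13 = 10544.
Best split is after A_1, i.e. k = 1.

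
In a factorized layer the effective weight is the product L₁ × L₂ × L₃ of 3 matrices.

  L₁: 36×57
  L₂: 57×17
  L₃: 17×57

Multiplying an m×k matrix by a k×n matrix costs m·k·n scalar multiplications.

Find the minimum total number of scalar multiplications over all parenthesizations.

69768

Order (L₁ × (L₂ × L₃)): (L₂ × L₃): 57×17 by 17×57 → 57×57, cost 57·17·57 = 55233; (L₁ × (L₂ × L₃)): 36×57 by 57×57 → 36×57, cost 36·57·57 = 116964; cumulative 172197. Total 172197.
Order ((L₁ × L₂) × L₃): (L₁ × L₂): 36×57 by 57×17 → 36×17, cost 36·57·17 = 34884; ((L₁ × L₂) × L₃): 36×17 by 17×57 → 36×57, cost 36·17·57 = 34884; cumulative 69768. Total 69768.
Minimum: 69768.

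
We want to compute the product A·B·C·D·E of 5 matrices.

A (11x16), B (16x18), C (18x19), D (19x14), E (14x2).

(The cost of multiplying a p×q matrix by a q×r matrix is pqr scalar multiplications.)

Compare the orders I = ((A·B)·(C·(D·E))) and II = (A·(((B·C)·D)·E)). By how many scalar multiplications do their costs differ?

5748

Order I = ((A·B)·(C·(D·E))): (A·B): 11×16 by 16×18 → 11×18, cost 11·16·18 = 3168; (D·E): 19×14 by 14×2 → 19×2, cost 19·14·2 = 532; (C·(D·E)): 18×19 by 19×2 → 18×2, cost 18·19·2 = 684; cumulative 1216; ((A·B)·(C·(D·E))): 11×18 by 18×2 → 11×2, cost 11·18·2 = 396; cumulative 4780. Total 4780.
Order II = (A·(((B·C)·D)·E)): (B·C): 16×18 by 18×19 → 16×19, cost 16·18·19 = 5472; ((B·C)·D): 16×19 by 19×14 → 16×14, cost 16·19·14 = 4256; cumulative 9728; (((B·C)·D)·E): 16×14 by 14×2 → 16×2, cost 16·14·2 = 448; cumulative 10176; (A·(((B·C)·D)·E)): 11×16 by 16×2 → 11×2, cost 11·16·2 = 352; cumulative 10528. Total 10528.
Difference: |4780 − 10528| = 5748.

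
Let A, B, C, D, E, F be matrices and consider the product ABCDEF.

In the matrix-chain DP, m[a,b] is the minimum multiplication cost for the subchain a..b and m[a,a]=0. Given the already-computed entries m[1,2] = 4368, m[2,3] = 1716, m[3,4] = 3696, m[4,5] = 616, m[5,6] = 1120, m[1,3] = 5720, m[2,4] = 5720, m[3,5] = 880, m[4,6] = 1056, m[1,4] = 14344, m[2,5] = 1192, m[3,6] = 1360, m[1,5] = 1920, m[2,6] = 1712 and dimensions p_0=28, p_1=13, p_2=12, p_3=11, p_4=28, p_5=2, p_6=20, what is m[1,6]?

3040

m[1,6] = min over k∈[1,5] of m[1,k]+m[k+1,6]+p_{0}·p_k·p_{6}.
k=1: 0 + 1712 + 28·13·20 = 8992; k=2: 4368 + 1360 + 28·12·20 = 12448; k=3: 5720 + 1056 + 28·11·20 = 12936; k=4: 14344 + 1120 + 28·28·20 = 31144; k=5: 1920 + 0 + 28·2·20 = 3040.
Minimum: 3040 at k=5.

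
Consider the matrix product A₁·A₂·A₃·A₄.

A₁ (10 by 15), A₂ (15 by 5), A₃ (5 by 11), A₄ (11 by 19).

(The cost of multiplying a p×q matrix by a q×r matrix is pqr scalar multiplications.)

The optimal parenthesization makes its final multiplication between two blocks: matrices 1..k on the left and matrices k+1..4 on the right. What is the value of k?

2

Adjacent pairs: A₁A₂ = 10·15·5 = 750; A₂A₃ = 15·5·11 = 825; A₃A₄ = 5·11·19 = 1045.
Length 3: A₁..A₃: k=1: 0+825+10·15·11=2475; k=2: 750+0+10·5·11=1300 → min 1300 | A₂..A₄: k=2: 0+1045+15·5·19=2470; k=3: 825+0+15·11·19=3960 → min 2470.
Top-level splits: k=1: (A₁..A₁)·(A₂..A₄) → 0+2470+10·15·19 = 5320; k=2: (A₁..A₂)·(A₃..A₄) → 750+1045+10·5·19 = 2745; k=3: (A₁..A₃)·(A₄..A₄) → 1300+0+10·11·19 = 3390.
Best split is after A₂, i.e. k = 2.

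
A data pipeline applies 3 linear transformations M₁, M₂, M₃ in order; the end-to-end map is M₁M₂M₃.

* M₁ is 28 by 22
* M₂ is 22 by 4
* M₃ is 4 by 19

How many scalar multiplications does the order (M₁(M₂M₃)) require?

(M₂M₃): 22×4 by 4×19 → 22×19, cost 22·4·19 = 1672
(M₁(M₂M₃)): 28×22 by 22×19 → 28×19, cost 28·22·19 = 11704; cumulative 13376
Total: 13376 scalar multiplications.

13376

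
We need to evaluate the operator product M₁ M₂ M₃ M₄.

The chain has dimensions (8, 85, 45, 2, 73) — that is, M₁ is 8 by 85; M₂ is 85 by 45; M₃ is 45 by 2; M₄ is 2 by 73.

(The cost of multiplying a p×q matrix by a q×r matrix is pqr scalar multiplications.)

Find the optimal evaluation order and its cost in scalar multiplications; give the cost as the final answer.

Adjacent pairs: M₁M₂ = 8·85·45 = 30600; M₂M₃ = 85·45·2 = 7650; M₃M₄ = 45·2·73 = 6570.
Length 3: M₁..M₃: k=1: 0+7650+8·85·2=9010; k=2: 30600+0+8·45·2=31320 → min 9010 | M₂..M₄: k=2: 0+6570+85·45·73=285795; k=3: 7650+0+85·2·73=20060 → min 20060.
Length 4: M₁..M₄: k=1: 0+20060+8·85·73=69700; k=2: 30600+6570+8·45·73=63450; k=3: 9010+0+8·2·73=10178 → min 10178.
Optimal parenthesization: ((M₁ (M₂ M₃)) M₄) with cost 10178.

10178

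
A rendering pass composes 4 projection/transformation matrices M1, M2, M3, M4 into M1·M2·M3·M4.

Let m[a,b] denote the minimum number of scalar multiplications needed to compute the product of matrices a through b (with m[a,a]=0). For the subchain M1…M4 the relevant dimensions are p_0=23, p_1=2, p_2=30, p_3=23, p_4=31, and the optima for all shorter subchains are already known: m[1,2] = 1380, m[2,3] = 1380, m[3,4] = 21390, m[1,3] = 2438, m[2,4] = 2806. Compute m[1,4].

m[1,4] = min over k∈[1,3] of m[1,k]+m[k+1,4]+p_{0}·p_k·p_{4}.
k=1: 0 + 2806 + 23·2·31 = 4232; k=2: 1380 + 21390 + 23·30·31 = 44160; k=3: 2438 + 0 + 23·23·31 = 18837.
Minimum: 4232 at k=1.

4232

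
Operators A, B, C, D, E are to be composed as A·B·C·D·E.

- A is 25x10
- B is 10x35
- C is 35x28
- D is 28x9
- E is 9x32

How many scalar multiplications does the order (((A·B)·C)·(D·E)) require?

63714

(A·B): 25×10 by 10×35 → 25×35, cost 25·10·35 = 8750
((A·B)·C): 25×35 by 35×28 → 25×28, cost 25·35·28 = 24500; cumulative 33250
(D·E): 28×9 by 9×32 → 28×32, cost 28·9·32 = 8064
(((A·B)·C)·(D·E)): 25×28 by 28×32 → 25×32, cost 25·28·32 = 22400; cumulative 63714
Total: 63714 scalar multiplications.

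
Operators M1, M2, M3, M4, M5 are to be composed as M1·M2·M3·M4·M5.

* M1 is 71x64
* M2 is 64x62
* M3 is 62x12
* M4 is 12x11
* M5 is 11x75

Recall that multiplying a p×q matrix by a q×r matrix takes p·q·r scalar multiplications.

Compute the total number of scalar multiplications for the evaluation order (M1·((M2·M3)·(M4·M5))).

(M2·M3): 64×62 by 62×12 → 64×12, cost 64·62·12 = 47616
(M4·M5): 12×11 by 11×75 → 12×75, cost 12·11·75 = 9900
((M2·M3)·(M4·M5)): 64×12 by 12×75 → 64×75, cost 64·12·75 = 57600; cumulative 115116
(M1·((M2·M3)·(M4·M5))): 71×64 by 64×75 → 71×75, cost 71·64·75 = 340800; cumulative 455916
Total: 455916 scalar multiplications.

455916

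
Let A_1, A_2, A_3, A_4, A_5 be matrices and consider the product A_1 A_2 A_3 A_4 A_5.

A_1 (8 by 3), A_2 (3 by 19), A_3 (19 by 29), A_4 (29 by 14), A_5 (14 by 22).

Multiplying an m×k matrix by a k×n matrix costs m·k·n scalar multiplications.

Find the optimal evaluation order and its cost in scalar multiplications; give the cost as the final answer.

4323

Adjacent pairs: A_1A_2 = 8·3·19 = 456; A_2A_3 = 3·19·29 = 1653; A_3A_4 = 19·29·14 = 7714; A_4A_5 = 29·14·22 = 8932.
Length 3: A_1..A_3: k=1: 0+1653+8·3·29=2349; k=2: 456+0+8·19·29=4864 → min 2349 | A_2..A_4: k=2: 0+7714+3·19·14=8512; k=3: 1653+0+3·29·14=2871 → min 2871 | A_3..A_5: k=3: 0+8932+19·29·22=21054; k=4: 7714+0+19·14·22=13566 → min 13566.
Length 4: A_1..A_4: k=1: 0+2871+8·3·14=3207; k=2: 456+7714+8·19·14=10298; k=3: 2349+0+8·29·14=5597 → min 3207 | A_2..A_5: k=2: 0+13566+3·19·22=14820; k=3: 1653+8932+3·29·22=12499; k=4: 2871+0+3·14·22=3795 → min 3795.
Length 5: A_1..A_5: k=1: 0+3795+8·3·22=4323; k=2: 456+13566+8·19·22=17366; k=3: 2349+8932+8·29·22=16385; k=4: 3207+0+8·14·22=5671 → min 4323.
Optimal parenthesization: (A_1 (((A_2 A_3) A_4) A_5)) with cost 4323.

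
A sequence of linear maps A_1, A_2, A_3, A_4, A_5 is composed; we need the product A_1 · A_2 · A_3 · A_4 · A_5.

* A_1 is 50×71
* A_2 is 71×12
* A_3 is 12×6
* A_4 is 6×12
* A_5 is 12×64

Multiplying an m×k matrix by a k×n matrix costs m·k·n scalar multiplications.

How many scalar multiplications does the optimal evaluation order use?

50220

Adjacent pairs: A_1A_2 = 50·71·12 = 42600; A_2A_3 = 71·12·6 = 5112; A_3A_4 = 12·6·12 = 864; A_4A_5 = 6·12·64 = 4608.
Length 3: A_1..A_3: k=1: 0+5112+50·71·6=26412; k=2: 42600+0+50·12·6=46200 → min 26412 | A_2..A_4: k=2: 0+864+71·12·12=11088; k=3: 5112+0+71·6·12=10224 → min 10224 | A_3..A_5: k=3: 0+4608+12·6·64=9216; k=4: 864+0+12·12·64=10080 → min 9216.
Length 4: A_1..A_4: k=1: 0+10224+50·71·12=52824; k=2: 42600+864+50·12·12=50664; k=3: 26412+0+50·6·12=30012 → min 30012 | A_2..A_5: k=2: 0+9216+71·12·64=63744; k=3: 5112+4608+71·6·64=36984; k=4: 10224+0+71·12·64=64752 → min 36984.
Length 5: A_1..A_5: k=1: 0+36984+50·71·64=264184; k=2: 42600+9216+50·12·64=90216; k=3: 26412+4608+50·6·64=50220; k=4: 30012+0+50·12·64=68412 → min 50220.
Optimal order: ((A_1 · (A_2 · A_3)) · (A_4 · A_5)) with cost 50220.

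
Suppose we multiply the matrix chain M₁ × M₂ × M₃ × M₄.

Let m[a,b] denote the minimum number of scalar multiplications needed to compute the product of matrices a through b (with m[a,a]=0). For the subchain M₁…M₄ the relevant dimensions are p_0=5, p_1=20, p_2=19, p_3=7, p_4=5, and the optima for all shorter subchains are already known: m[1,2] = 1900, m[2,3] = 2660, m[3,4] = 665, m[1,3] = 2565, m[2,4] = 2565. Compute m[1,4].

m[1,4] = min over k∈[1,3] of m[1,k]+m[k+1,4]+p_{0}·p_k·p_{4}.
k=1: 0 + 2565 + 5·20·5 = 3065; k=2: 1900 + 665 + 5·19·5 = 3040; k=3: 2565 + 0 + 5·7·5 = 2740.
Minimum: 2740 at k=3.

2740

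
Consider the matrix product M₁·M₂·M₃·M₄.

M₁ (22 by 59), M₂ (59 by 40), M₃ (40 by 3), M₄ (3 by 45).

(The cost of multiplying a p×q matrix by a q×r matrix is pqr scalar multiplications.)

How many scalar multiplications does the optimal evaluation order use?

13944

Adjacent pairs: M₁M₂ = 22·59·40 = 51920; M₂M₃ = 59·40·3 = 7080; M₃M₄ = 40·3·45 = 5400.
Length 3: M₁..M₃: k=1: 0+7080+22·59·3=10974; k=2: 51920+0+22·40·3=54560 → min 10974 | M₂..M₄: k=2: 0+5400+59·40·45=111600; k=3: 7080+0+59·3·45=15045 → min 15045.
Length 4: M₁..M₄: k=1: 0+15045+22·59·45=73455; k=2: 51920+5400+22·40·45=96920; k=3: 10974+0+22·3·45=13944 → min 13944.
Optimal order: ((M₁·(M₂·M₃))·M₄) with cost 13944.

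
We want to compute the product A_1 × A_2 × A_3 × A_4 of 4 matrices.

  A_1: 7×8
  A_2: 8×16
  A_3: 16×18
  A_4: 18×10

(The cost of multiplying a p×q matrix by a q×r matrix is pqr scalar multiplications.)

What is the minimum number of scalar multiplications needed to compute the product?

4172

Adjacent pairs: A_1A_2 = 7·8·16 = 896; A_2A_3 = 8·16·18 = 2304; A_3A_4 = 16·18·10 = 2880.
Length 3: A_1..A_3: k=1: 0+2304+7·8·18=3312; k=2: 896+0+7·16·18=2912 → min 2912 | A_2..A_4: k=2: 0+2880+8·16·10=4160; k=3: 2304+0+8·18·10=3744 → min 3744.
Length 4: A_1..A_4: k=1: 0+3744+7·8·10=4304; k=2: 896+2880+7·16·10=4896; k=3: 2912+0+7·18·10=4172 → min 4172.
Optimal order: (((A_1 × A_2) × A_3) × A_4) with cost 4172.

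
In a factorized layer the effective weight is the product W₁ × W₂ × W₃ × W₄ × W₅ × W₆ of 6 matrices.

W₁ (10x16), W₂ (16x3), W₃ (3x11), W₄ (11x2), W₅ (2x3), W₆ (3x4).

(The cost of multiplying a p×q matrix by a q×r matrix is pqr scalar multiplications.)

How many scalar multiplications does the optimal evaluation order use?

586

Adjacent pairs: W₁W₂ = 10·16·3 = 480; W₂W₃ = 16·3·11 = 528; W₃W₄ = 3·11·2 = 66; W₄W₅ = 11·2·3 = 66; W₅W₆ = 2·3·4 = 24.
Length 3: W₁..W₃: k=1: 0+528+10·16·11=2288; k=2: 480+0+10·3·11=810 → min 810 | W₂..W₄: k=2: 0+66+16·3·2=162; k=3: 528+0+16·11·2=880 → min 162 | W₃..W₅: k=3: 0+66+3·11·3=165; k=4: 66+0+3·2·3=84 → min 84 | W₄..W₆: k=4: 0+24+11·2·4=112; k=5: 66+0+11·3·4=198 → min 112.
Length 4: W₁..W₄: k=1: 0+162+10·16·2=482; k=2: 480+66+10·3·2=606; k=3: 810+0+10·11·2=1030 → min 482 | W₂..W₅: k=2: 0+84+16·3·3=228; k=3: 528+66+16·11·3=1122; k=4: 162+0+16·2·3=258 → min 228 | W₃..W₆: k=3: 0+112+3·11·4=244; k=4: 66+24+3·2·4=114; k=5: 84+0+3·3·4=120 → min 114.
Length 5: W₁..W₅: k=1: 0+228+10·16·3=708; k=2: 480+84+10·3·3=654; k=3: 810+66+10·11·3=1206; k=4: 482+0+10·2·3=542 → min 542 | W₂..W₆: k=2: 0+114+16·3·4=306; k=3: 528+112+16·11·4=1344; k=4: 162+24+16·2·4=314; k=5: 228+0+16·3·4=420 → min 306.
Length 6: W₁..W₆: k=1: 0+306+10·16·4=946; k=2: 480+114+10·3·4=714; k=3: 810+112+10·11·4=1362; k=4: 482+24+10·2·4=586; k=5: 542+0+10·3·4=662 → min 586.
Optimal order: ((W₁ × (W₂ × (W₃ × W₄))) × (W₅ × W₆)) with cost 586.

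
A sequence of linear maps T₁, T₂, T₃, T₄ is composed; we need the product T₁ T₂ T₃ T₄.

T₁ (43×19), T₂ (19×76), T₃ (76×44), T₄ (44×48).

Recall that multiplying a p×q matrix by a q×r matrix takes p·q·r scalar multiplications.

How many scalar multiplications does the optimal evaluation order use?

142880

Adjacent pairs: T₁T₂ = 43·19·76 = 62092; T₂T₃ = 19·76·44 = 63536; T₃T₄ = 76·44·48 = 160512.
Length 3: T₁..T₃: k=1: 0+63536+43·19·44=99484; k=2: 62092+0+43·76·44=205884 → min 99484 | T₂..T₄: k=2: 0+160512+19·76·48=229824; k=3: 63536+0+19·44·48=103664 → min 103664.
Length 4: T₁..T₄: k=1: 0+103664+43·19·48=142880; k=2: 62092+160512+43·76·48=379468; k=3: 99484+0+43·44·48=190300 → min 142880.
Optimal order: (T₁ ((T₂ T₃) T₄)) with cost 142880.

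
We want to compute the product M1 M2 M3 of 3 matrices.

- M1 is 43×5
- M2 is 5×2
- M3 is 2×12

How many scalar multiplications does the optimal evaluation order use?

1462

Order (M1 (M2 M3)): (M2 M3): 5×2 by 2×12 → 5×12, cost 5·2·12 = 120; (M1 (M2 M3)): 43×5 by 5×12 → 43×12, cost 43·5·12 = 2580; cumulative 2700. Total 2700.
Order ((M1 M2) M3): (M1 M2): 43×5 by 5×2 → 43×2, cost 43·5·2 = 430; ((M1 M2) M3): 43×2 by 2×12 → 43×12, cost 43·2·12 = 1032; cumulative 1462. Total 1462.
Minimum: 1462.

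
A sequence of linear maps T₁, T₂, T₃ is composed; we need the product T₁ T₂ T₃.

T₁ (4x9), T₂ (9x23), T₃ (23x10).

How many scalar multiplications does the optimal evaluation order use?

Order (T₁ (T₂ T₃)): (T₂ T₃): 9×23 by 23×10 → 9×10, cost 9·23·10 = 2070; (T₁ (T₂ T₃)): 4×9 by 9×10 → 4×10, cost 4·9·10 = 360; cumulative 2430. Total 2430.
Order ((T₁ T₂) T₃): (T₁ T₂): 4×9 by 9×23 → 4×23, cost 4·9·23 = 828; ((T₁ T₂) T₃): 4×23 by 23×10 → 4×10, cost 4·23·10 = 920; cumulative 1748. Total 1748.
Minimum: 1748.

1748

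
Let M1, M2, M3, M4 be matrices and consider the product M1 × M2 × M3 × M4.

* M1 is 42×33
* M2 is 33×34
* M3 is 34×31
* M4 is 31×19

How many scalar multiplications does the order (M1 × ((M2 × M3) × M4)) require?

80553

(M2 × M3): 33×34 by 34×31 → 33×31, cost 33·34·31 = 34782
((M2 × M3) × M4): 33×31 by 31×19 → 33×19, cost 33·31·19 = 19437; cumulative 54219
(M1 × ((M2 × M3) × M4)): 42×33 by 33×19 → 42×19, cost 42·33·19 = 26334; cumulative 80553
Total: 80553 scalar multiplications.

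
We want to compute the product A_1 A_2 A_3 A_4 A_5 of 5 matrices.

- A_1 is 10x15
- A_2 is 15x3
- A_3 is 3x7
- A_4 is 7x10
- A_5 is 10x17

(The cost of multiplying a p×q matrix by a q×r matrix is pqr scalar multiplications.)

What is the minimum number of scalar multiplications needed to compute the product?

1680

Adjacent pairs: A_1A_2 = 10·15·3 = 450; A_2A_3 = 15·3·7 = 315; A_3A_4 = 3·7·10 = 210; A_4A_5 = 7·10·17 = 1190.
Length 3: A_1..A_3: k=1: 0+315+10·15·7=1365; k=2: 450+0+10·3·7=660 → min 660 | A_2..A_4: k=2: 0+210+15·3·10=660; k=3: 315+0+15·7·10=1365 → min 660 | A_3..A_5: k=3: 0+1190+3·7·17=1547; k=4: 210+0+3·10·17=720 → min 720.
Length 4: A_1..A_4: k=1: 0+660+10·15·10=2160; k=2: 450+210+10·3·10=960; k=3: 660+0+10·7·10=1360 → min 960 | A_2..A_5: k=2: 0+720+15·3·17=1485; k=3: 315+1190+15·7·17=3290; k=4: 660+0+15·10·17=3210 → min 1485.
Length 5: A_1..A_5: k=1: 0+1485+10·15·17=4035; k=2: 450+720+10·3·17=1680; k=3: 660+1190+10·7·17=3040; k=4: 960+0+10·10·17=2660 → min 1680.
Optimal order: ((A_1 A_2) ((A_3 A_4) A_5)) with cost 1680.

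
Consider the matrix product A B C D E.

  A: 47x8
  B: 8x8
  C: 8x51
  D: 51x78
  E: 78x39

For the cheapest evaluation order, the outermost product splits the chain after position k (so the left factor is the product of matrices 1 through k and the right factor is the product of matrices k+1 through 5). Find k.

Adjacent pairs: AB = 47·8·8 = 3008; BC = 8·8·51 = 3264; CD = 8·51·78 = 31824; DE = 51·78·39 = 155142.
Length 3: A..C: k=1: 0+3264+47·8·51=22440; k=2: 3008+0+47·8·51=22184 → min 22184 | B..D: k=2: 0+31824+8·8·78=36816; k=3: 3264+0+8·51·78=35088 → min 35088 | C..E: k=3: 0+155142+8·51·39=171054; k=4: 31824+0+8·78·39=56160 → min 56160.
Length 4: A..D: k=1: 0+35088+47·8·78=64416; k=2: 3008+31824+47·8·78=64160; k=3: 22184+0+47·51·78=209150 → min 64160 | B..E: k=2: 0+56160+8·8·39=58656; k=3: 3264+155142+8·51·39=174318; k=4: 35088+0+8·78·39=59424 → min 58656.
Top-level splits: k=1: (A..A)·(B..E) → 0+58656+47·8·39 = 73320; k=2: (A..B)·(C..E) → 3008+56160+47·8·39 = 73832; k=3: (A..C)·(D..E) → 22184+155142+47·51·39 = 270809; k=4: (A..D)·(E..E) → 64160+0+47·78·39 = 207134.
Best split is after A, i.e. k = 1.

1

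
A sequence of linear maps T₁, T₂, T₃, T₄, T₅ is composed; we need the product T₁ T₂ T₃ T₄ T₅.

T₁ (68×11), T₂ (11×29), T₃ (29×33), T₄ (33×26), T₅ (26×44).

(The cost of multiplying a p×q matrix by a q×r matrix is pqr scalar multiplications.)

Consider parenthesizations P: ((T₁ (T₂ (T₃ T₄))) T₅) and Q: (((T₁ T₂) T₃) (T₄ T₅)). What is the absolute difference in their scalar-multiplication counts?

92840

Order P = ((T₁ (T₂ (T₃ T₄))) T₅): (T₃ T₄): 29×33 by 33×26 → 29×26, cost 29·33·26 = 24882; (T₂ (T₃ T₄)): 11×29 by 29×26 → 11×26, cost 11·29·26 = 8294; cumulative 33176; (T₁ (T₂ (T₃ T₄))): 68×11 by 11×26 → 68×26, cost 68·11·26 = 19448; cumulative 52624; ((T₁ (T₂ (T₃ T₄))) T₅): 68×26 by 26×44 → 68×44, cost 68·26·44 = 77792; cumulative 130416. Total 130416.
Order Q = (((T₁ T₂) T₃) (T₄ T₅)): (T₁ T₂): 68×11 by 11×29 → 68×29, cost 68·11·29 = 21692; ((T₁ T₂) T₃): 68×29 by 29×33 → 68×33, cost 68·29·33 = 65076; cumulative 86768; (T₄ T₅): 33×26 by 26×44 → 33×44, cost 33·26·44 = 37752; (((T₁ T₂) T₃) (T₄ T₅)): 68×33 by 33×44 → 68×44, cost 68·33·44 = 98736; cumulative 223256. Total 223256.
Difference: |130416 − 223256| = 92840.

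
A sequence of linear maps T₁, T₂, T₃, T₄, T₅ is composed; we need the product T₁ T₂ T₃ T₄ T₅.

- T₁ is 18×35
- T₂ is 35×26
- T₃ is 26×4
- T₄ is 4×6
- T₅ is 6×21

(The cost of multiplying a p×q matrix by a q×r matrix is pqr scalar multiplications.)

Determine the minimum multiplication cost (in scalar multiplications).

Adjacent pairs: T₁T₂ = 18·35·26 = 16380; T₂T₃ = 35·26·4 = 3640; T₃T₄ = 26·4·6 = 624; T₄T₅ = 4·6·21 = 504.
Length 3: T₁..T₃: k=1: 0+3640+18·35·4=6160; k=2: 16380+0+18·26·4=18252 → min 6160 | T₂..T₄: k=2: 0+624+35·26·6=6084; k=3: 3640+0+35·4·6=4480 → min 4480 | T₃..T₅: k=3: 0+504+26·4·21=2688; k=4: 624+0+26·6·21=3900 → min 2688.
Length 4: T₁..T₄: k=1: 0+4480+18·35·6=8260; k=2: 16380+624+18·26·6=19812; k=3: 6160+0+18·4·6=6592 → min 6592 | T₂..T₅: k=2: 0+2688+35·26·21=21798; k=3: 3640+504+35·4·21=7084; k=4: 4480+0+35·6·21=8890 → min 7084.
Length 5: T₁..T₅: k=1: 0+7084+18·35·21=20314; k=2: 16380+2688+18·26·21=28896; k=3: 6160+504+18·4·21=8176; k=4: 6592+0+18·6·21=8860 → min 8176.
Optimal order: ((T₁ (T₂ T₃)) (T₄ T₅)) with cost 8176.

8176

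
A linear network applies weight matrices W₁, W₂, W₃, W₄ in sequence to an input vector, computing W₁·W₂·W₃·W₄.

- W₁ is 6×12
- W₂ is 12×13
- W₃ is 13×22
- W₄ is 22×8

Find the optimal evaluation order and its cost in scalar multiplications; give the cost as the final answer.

3708

Adjacent pairs: W₁W₂ = 6·12·13 = 936; W₂W₃ = 12·13·22 = 3432; W₃W₄ = 13·22·8 = 2288.
Length 3: W₁..W₃: k=1: 0+3432+6·12·22=5016; k=2: 936+0+6·13·22=2652 → min 2652 | W₂..W₄: k=2: 0+2288+12·13·8=3536; k=3: 3432+0+12·22·8=5544 → min 3536.
Length 4: W₁..W₄: k=1: 0+3536+6·12·8=4112; k=2: 936+2288+6·13·8=3848; k=3: 2652+0+6·22·8=3708 → min 3708.
Optimal parenthesization: (((W₁·W₂)·W₃)·W₄) with cost 3708.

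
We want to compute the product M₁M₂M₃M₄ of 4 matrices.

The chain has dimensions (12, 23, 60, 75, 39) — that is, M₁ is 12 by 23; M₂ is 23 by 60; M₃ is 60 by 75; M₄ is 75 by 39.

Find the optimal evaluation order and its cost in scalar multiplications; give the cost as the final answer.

105660

Adjacent pairs: M₁M₂ = 12·23·60 = 16560; M₂M₃ = 23·60·75 = 103500; M₃M₄ = 60·75·39 = 175500.
Length 3: M₁..M₃: k=1: 0+103500+12·23·75=124200; k=2: 16560+0+12·60·75=70560 → min 70560 | M₂..M₄: k=2: 0+175500+23·60·39=229320; k=3: 103500+0+23·75·39=170775 → min 170775.
Length 4: M₁..M₄: k=1: 0+170775+12·23·39=181539; k=2: 16560+175500+12·60·39=220140; k=3: 70560+0+12·75·39=105660 → min 105660.
Optimal parenthesization: (((M₁M₂)M₃)M₄) with cost 105660.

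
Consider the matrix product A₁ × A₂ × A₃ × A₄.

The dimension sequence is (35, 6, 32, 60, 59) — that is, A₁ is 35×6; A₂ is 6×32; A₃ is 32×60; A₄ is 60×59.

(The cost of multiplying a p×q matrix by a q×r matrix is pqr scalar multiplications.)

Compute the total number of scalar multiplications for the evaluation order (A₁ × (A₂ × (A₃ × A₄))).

136998

(A₃ × A₄): 32×60 by 60×59 → 32×59, cost 32·60·59 = 113280
(A₂ × (A₃ × A₄)): 6×32 by 32×59 → 6×59, cost 6·32·59 = 11328; cumulative 124608
(A₁ × (A₂ × (A₃ × A₄))): 35×6 by 6×59 → 35×59, cost 35·6·59 = 12390; cumulative 136998
Total: 136998 scalar multiplications.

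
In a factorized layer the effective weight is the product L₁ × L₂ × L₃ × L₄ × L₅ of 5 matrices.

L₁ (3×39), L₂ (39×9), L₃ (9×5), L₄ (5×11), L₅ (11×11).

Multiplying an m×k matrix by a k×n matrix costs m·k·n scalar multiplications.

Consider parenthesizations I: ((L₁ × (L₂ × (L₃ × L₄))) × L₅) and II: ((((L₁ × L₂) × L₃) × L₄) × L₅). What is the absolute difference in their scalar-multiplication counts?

4290

Order I = ((L₁ × (L₂ × (L₃ × L₄))) × L₅): (L₃ × L₄): 9×5 by 5×11 → 9×11, cost 9·5·11 = 495; (L₂ × (L₃ × L₄)): 39×9 by 9×11 → 39×11, cost 39·9·11 = 3861; cumulative 4356; (L₁ × (L₂ × (L₃ × L₄))): 3×39 by 39×11 → 3×11, cost 3·39·11 = 1287; cumulative 5643; ((L₁ × (L₂ × (L₃ × L₄))) × L₅): 3×11 by 11×11 → 3×11, cost 3·11·11 = 363; cumulative 6006. Total 6006.
Order II = ((((L₁ × L₂) × L₃) × L₄) × L₅): (L₁ × L₂): 3×39 by 39×9 → 3×9, cost 3·39·9 = 1053; ((L₁ × L₂) × L₃): 3×9 by 9×5 → 3×5, cost 3·9·5 = 135; cumulative 1188; (((L₁ × L₂) × L₃) × L₄): 3×5 by 5×11 → 3×11, cost 3·5·11 = 165; cumulative 1353; ((((L₁ × L₂) × L₃) × L₄) × L₅): 3×11 by 11×11 → 3×11, cost 3·11·11 = 363; cumulative 1716. Total 1716.
Difference: |6006 − 1716| = 4290.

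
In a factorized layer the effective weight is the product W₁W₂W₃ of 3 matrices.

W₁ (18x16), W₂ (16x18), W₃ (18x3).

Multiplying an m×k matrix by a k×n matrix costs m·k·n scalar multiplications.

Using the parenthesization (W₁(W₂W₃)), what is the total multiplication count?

(W₂W₃): 16×18 by 18×3 → 16×3, cost 16·18·3 = 864
(W₁(W₂W₃)): 18×16 by 16×3 → 18×3, cost 18·16·3 = 864; cumulative 1728
Total: 1728 scalar multiplications.

1728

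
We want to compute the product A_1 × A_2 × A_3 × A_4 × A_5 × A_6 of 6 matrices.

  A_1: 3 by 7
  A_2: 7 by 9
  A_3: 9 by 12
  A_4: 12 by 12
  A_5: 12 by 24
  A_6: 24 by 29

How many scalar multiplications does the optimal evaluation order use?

Adjacent pairs: A_1A_2 = 3·7·9 = 189; A_2A_3 = 7·9·12 = 756; A_3A_4 = 9·12·12 = 1296; A_4A_5 = 12·12·24 = 3456; A_5A_6 = 12·24·29 = 8352.
Length 3: A_1..A_3: k=1: 0+756+3·7·12=1008; k=2: 189+0+3·9·12=513 → min 513 | A_2..A_4: k=2: 0+1296+7·9·12=2052; k=3: 756+0+7·12·12=1764 → min 1764 | A_3..A_5: k=3: 0+3456+9·12·24=6048; k=4: 1296+0+9·12·24=3888 → min 3888 | A_4..A_6: k=4: 0+8352+12·12·29=12528; k=5: 3456+0+12·24·29=11808 → min 11808.
Length 4: A_1..A_4: k=1: 0+1764+3·7·12=2016; k=2: 189+1296+3·9·12=1809; k=3: 513+0+3·12·12=945 → min 945 | A_2..A_5: k=2: 0+3888+7·9·24=5400; k=3: 756+3456+7·12·24=6228; k=4: 1764+0+7·12·24=3780 → min 3780 | A_3..A_6: k=3: 0+11808+9·12·29=14940; k=4: 1296+8352+9·12·29=12780; k=5: 3888+0+9·24·29=10152 → min 10152.
Length 5: A_1..A_5: k=1: 0+3780+3·7·24=4284; k=2: 189+3888+3·9·24=4725; k=3: 513+3456+3·12·24=4833; k=4: 945+0+3·12·24=1809 → min 1809 | A_2..A_6: k=2: 0+10152+7·9·29=11979; k=3: 756+11808+7·12·29=15000; k=4: 1764+8352+7·12·29=12552; k=5: 3780+0+7·24·29=8652 → min 8652.
Length 6: A_1..A_6: k=1: 0+8652+3·7·29=9261; k=2: 189+10152+3·9·29=11124; k=3: 513+11808+3·12·29=13365; k=4: 945+8352+3·12·29=10341; k=5: 1809+0+3·24·29=3897 → min 3897.
Optimal order: (((((A_1 × A_2) × A_3) × A_4) × A_5) × A_6) with cost 3897.

3897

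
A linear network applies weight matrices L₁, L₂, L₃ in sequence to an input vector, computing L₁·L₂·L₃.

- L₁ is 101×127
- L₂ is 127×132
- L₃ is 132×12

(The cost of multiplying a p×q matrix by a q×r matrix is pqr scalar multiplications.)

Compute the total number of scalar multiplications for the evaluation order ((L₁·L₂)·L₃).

(L₁·L₂): 101×127 by 127×132 → 101×132, cost 101·127·132 = 1693164
((L₁·L₂)·L₃): 101×132 by 132×12 → 101×12, cost 101·132·12 = 159984; cumulative 1853148
Total: 1853148 scalar multiplications.

1853148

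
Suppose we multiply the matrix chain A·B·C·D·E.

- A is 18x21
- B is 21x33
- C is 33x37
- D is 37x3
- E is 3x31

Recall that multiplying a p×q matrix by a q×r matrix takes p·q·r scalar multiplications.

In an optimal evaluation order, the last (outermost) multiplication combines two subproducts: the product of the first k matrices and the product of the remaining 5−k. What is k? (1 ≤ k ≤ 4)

Adjacent pairs: AB = 18·21·33 = 12474; BC = 21·33·37 = 25641; CD = 33·37·3 = 3663; DE = 37·3·31 = 3441.
Length 3: A..C: k=1: 0+25641+18·21·37=39627; k=2: 12474+0+18·33·37=34452 → min 34452 | B..D: k=2: 0+3663+21·33·3=5742; k=3: 25641+0+21·37·3=27972 → min 5742 | C..E: k=3: 0+3441+33·37·31=41292; k=4: 3663+0+33·3·31=6732 → min 6732.
Length 4: A..D: k=1: 0+5742+18·21·3=6876; k=2: 12474+3663+18·33·3=17919; k=3: 34452+0+18·37·3=36450 → min 6876 | B..E: k=2: 0+6732+21·33·31=28215; k=3: 25641+3441+21·37·31=53169; k=4: 5742+0+21·3·31=7695 → min 7695.
Top-level splits: k=1: (A..A)·(B..E) → 0+7695+18·21·31 = 19413; k=2: (A..B)·(C..E) → 12474+6732+18·33·31 = 37620; k=3: (A..C)·(D..E) → 34452+3441+18·37·31 = 58539; k=4: (A..D)·(E..E) → 6876+0+18·3·31 = 8550.
Best split is after D, i.e. k = 4.

4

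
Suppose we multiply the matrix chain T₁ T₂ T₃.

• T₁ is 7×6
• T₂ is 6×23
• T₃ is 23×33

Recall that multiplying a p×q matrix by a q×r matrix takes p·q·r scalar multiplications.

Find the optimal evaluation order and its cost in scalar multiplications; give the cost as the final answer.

(T₁ (T₂ T₃)): cost 5940.
((T₁ T₂) T₃): cost 6279.
Optimal: (T₁ (T₂ T₃)) with cost 5940.

5940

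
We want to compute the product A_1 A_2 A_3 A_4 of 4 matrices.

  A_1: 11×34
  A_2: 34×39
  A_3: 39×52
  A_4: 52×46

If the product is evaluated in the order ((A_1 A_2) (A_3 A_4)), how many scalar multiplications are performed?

127608

(A_1 A_2): 11×34 by 34×39 → 11×39, cost 11·34·39 = 14586
(A_3 A_4): 39×52 by 52×46 → 39×46, cost 39·52·46 = 93288
((A_1 A_2) (A_3 A_4)): 11×39 by 39×46 → 11×46, cost 11·39·46 = 19734; cumulative 127608
Total: 127608 scalar multiplications.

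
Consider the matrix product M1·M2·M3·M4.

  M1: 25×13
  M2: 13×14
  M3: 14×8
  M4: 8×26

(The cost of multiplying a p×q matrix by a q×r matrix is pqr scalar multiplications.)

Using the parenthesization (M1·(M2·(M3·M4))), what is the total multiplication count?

16094

(M3·M4): 14×8 by 8×26 → 14×26, cost 14·8·26 = 2912
(M2·(M3·M4)): 13×14 by 14×26 → 13×26, cost 13·14·26 = 4732; cumulative 7644
(M1·(M2·(M3·M4))): 25×13 by 13×26 → 25×26, cost 25·13·26 = 8450; cumulative 16094
Total: 16094 scalar multiplications.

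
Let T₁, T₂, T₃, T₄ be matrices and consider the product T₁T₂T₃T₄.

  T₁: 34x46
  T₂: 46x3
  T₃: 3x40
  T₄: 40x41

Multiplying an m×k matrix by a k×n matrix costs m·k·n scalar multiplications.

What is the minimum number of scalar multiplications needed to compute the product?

Adjacent pairs: T₁T₂ = 34·46·3 = 4692; T₂T₃ = 46·3·40 = 5520; T₃T₄ = 3·40·41 = 4920.
Length 3: T₁..T₃: k=1: 0+5520+34·46·40=68080; k=2: 4692+0+34·3·40=8772 → min 8772 | T₂..T₄: k=2: 0+4920+46·3·41=10578; k=3: 5520+0+46·40·41=80960 → min 10578.
Length 4: T₁..T₄: k=1: 0+10578+34·46·41=74702; k=2: 4692+4920+34·3·41=13794; k=3: 8772+0+34·40·41=64532 → min 13794.
Optimal order: ((T₁T₂)(T₃T₄)) with cost 13794.

13794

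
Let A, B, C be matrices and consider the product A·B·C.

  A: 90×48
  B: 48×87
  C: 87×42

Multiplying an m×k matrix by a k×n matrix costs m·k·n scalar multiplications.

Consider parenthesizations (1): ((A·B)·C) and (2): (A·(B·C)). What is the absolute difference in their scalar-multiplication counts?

Order (1) = ((A·B)·C): (A·B): 90×48 by 48×87 → 90×87, cost 90·48·87 = 375840; ((A·B)·C): 90×87 by 87×42 → 90×42, cost 90·87·42 = 328860; cumulative 704700. Total 704700.
Order (2) = (A·(B·C)): (B·C): 48×87 by 87×42 → 48×42, cost 48·87·42 = 175392; (A·(B·C)): 90×48 by 48×42 → 90×42, cost 90·48·42 = 181440; cumulative 356832. Total 356832.
Difference: |704700 − 356832| = 347868.

347868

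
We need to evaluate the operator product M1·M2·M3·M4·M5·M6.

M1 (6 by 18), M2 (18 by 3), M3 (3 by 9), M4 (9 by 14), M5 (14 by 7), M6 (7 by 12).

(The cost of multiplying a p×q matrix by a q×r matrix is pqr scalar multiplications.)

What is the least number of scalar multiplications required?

Adjacent pairs: M1M2 = 6·18·3 = 324; M2M3 = 18·3·9 = 486; M3M4 = 3·9·14 = 378; M4M5 = 9·14·7 = 882; M5M6 = 14·7·12 = 1176.
Length 3: M1..M3: k=1: 0+486+6·18·9=1458; k=2: 324+0+6·3·9=486 → min 486 | M2..M4: k=2: 0+378+18·3·14=1134; k=3: 486+0+18·9·14=2754 → min 1134 | M3..M5: k=3: 0+882+3·9·7=1071; k=4: 378+0+3·14·7=672 → min 672 | M4..M6: k=4: 0+1176+9·14·12=2688; k=5: 882+0+9·7·12=1638 → min 1638.
Length 4: M1..M4: k=1: 0+1134+6·18·14=2646; k=2: 324+378+6·3·14=954; k=3: 486+0+6·9·14=1242 → min 954 | M2..M5: k=2: 0+672+18·3·7=1050; k=3: 486+882+18·9·7=2502; k=4: 1134+0+18·14·7=2898 → min 1050 | M3..M6: k=3: 0+1638+3·9·12=1962; k=4: 378+1176+3·14·12=2058; k=5: 672+0+3·7·12=924 → min 924.
Length 5: M1..M5: k=1: 0+1050+6·18·7=1806; k=2: 324+672+6·3·7=1122; k=3: 486+882+6·9·7=1746; k=4: 954+0+6·14·7=1542 → min 1122 | M2..M6: k=2: 0+924+18·3·12=1572; k=3: 486+1638+18·9·12=4068; k=4: 1134+1176+18·14·12=5334; k=5: 1050+0+18·7·12=2562 → min 1572.
Length 6: M1..M6: k=1: 0+1572+6·18·12=2868; k=2: 324+924+6·3·12=1464; k=3: 486+1638+6·9·12=2772; k=4: 954+1176+6·14·12=3138; k=5: 1122+0+6·7·12=1626 → min 1464.
Optimal order: ((M1·M2)·(((M3·M4)·M5)·M6)) with cost 1464.

1464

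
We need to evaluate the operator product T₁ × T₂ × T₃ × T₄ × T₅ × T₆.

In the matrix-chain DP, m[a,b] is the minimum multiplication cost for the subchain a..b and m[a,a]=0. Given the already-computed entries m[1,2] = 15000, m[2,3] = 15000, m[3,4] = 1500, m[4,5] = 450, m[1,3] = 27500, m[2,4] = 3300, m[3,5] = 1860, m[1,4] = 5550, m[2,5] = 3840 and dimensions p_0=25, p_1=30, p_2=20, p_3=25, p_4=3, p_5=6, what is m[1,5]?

6000

m[1,5] = min over k∈[1,4] of m[1,k]+m[k+1,5]+p_{0}·p_k·p_{5}.
k=1: 0 + 3840 + 25·30·6 = 8340; k=2: 15000 + 1860 + 25·20·6 = 19860; k=3: 27500 + 450 + 25·25·6 = 31700; k=4: 5550 + 0 + 25·3·6 = 6000.
Minimum: 6000 at k=4.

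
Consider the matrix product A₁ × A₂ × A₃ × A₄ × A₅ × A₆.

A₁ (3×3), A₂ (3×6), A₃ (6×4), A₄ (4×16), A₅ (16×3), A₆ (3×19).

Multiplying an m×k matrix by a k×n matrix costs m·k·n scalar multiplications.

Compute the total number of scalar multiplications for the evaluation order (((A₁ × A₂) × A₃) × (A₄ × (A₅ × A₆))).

(A₁ × A₂): 3×3 by 3×6 → 3×6, cost 3·3·6 = 54
((A₁ × A₂) × A₃): 3×6 by 6×4 → 3×4, cost 3·6·4 = 72; cumulative 126
(A₅ × A₆): 16×3 by 3×19 → 16×19, cost 16·3·19 = 912
(A₄ × (A₅ × A₆)): 4×16 by 16×19 → 4×19, cost 4·16·19 = 1216; cumulative 2128
(((A₁ × A₂) × A₃) × (A₄ × (A₅ × A₆))): 3×4 by 4×19 → 3×19, cost 3·4·19 = 228; cumulative 2482
Total: 2482 scalar multiplications.

2482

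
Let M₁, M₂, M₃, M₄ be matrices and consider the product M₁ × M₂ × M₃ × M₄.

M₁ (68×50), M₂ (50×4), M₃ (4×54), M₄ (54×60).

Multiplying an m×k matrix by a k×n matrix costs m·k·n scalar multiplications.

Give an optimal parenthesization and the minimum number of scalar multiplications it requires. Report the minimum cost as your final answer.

42880

Adjacent pairs: M₁M₂ = 68·50·4 = 13600; M₂M₃ = 50·4·54 = 10800; M₃M₄ = 4·54·60 = 12960.
Length 3: M₁..M₃: k=1: 0+10800+68·50·54=194400; k=2: 13600+0+68·4·54=28288 → min 28288 | M₂..M₄: k=2: 0+12960+50·4·60=24960; k=3: 10800+0+50·54·60=172800 → min 24960.
Length 4: M₁..M₄: k=1: 0+24960+68·50·60=228960; k=2: 13600+12960+68·4·60=42880; k=3: 28288+0+68·54·60=248608 → min 42880.
Optimal parenthesization: ((M₁ × M₂) × (M₃ × M₄)) with cost 42880.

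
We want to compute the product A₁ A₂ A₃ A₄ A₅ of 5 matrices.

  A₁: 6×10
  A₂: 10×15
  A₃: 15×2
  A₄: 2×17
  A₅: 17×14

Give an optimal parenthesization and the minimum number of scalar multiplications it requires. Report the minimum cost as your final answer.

1064

Adjacent pairs: A₁A₂ = 6·10·15 = 900; A₂A₃ = 10·15·2 = 300; A₃A₄ = 15·2·17 = 510; A₄A₅ = 2·17·14 = 476.
Length 3: A₁..A₃: k=1: 0+300+6·10·2=420; k=2: 900+0+6·15·2=1080 → min 420 | A₂..A₄: k=2: 0+510+10·15·17=3060; k=3: 300+0+10·2·17=640 → min 640 | A₃..A₅: k=3: 0+476+15·2·14=896; k=4: 510+0+15·17·14=4080 → min 896.
Length 4: A₁..A₄: k=1: 0+640+6·10·17=1660; k=2: 900+510+6·15·17=2940; k=3: 420+0+6·2·17=624 → min 624 | A₂..A₅: k=2: 0+896+10·15·14=2996; k=3: 300+476+10·2·14=1056; k=4: 640+0+10·17·14=3020 → min 1056.
Length 5: A₁..A₅: k=1: 0+1056+6·10·14=1896; k=2: 900+896+6·15·14=3056; k=3: 420+476+6·2·14=1064; k=4: 624+0+6·17·14=2052 → min 1064.
Optimal parenthesization: ((A₁ (A₂ A₃)) (A₄ A₅)) with cost 1064.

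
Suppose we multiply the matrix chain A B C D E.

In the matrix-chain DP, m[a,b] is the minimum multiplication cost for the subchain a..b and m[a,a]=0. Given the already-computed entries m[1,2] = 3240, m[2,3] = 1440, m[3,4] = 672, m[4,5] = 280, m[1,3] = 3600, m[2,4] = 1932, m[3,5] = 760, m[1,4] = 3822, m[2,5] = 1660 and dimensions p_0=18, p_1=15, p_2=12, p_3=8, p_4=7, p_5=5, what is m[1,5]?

3010

m[1,5] = min over k∈[1,4] of m[1,k]+m[k+1,5]+p_{0}·p_k·p_{5}.
k=1: 0 + 1660 + 18·15·5 = 3010; k=2: 3240 + 760 + 18·12·5 = 5080; k=3: 3600 + 280 + 18·8·5 = 4600; k=4: 3822 + 0 + 18·7·5 = 4452.
Minimum: 3010 at k=1.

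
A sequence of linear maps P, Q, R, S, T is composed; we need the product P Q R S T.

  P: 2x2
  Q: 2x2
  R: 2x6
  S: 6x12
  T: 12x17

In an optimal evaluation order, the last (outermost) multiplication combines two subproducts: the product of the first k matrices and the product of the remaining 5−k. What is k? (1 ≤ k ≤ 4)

Adjacent pairs: PQ = 2·2·2 = 8; QR = 2·2·6 = 24; RS = 2·6·12 = 144; ST = 6·12·17 = 1224.
Length 3: P..R: k=1: 0+24+2·2·6=48; k=2: 8+0+2·2·6=32 → min 32 | Q..S: k=2: 0+144+2·2·12=192; k=3: 24+0+2·6·12=168 → min 168 | R..T: k=3: 0+1224+2·6·17=1428; k=4: 144+0+2·12·17=552 → min 552.
Length 4: P..S: k=1: 0+168+2·2·12=216; k=2: 8+144+2·2·12=200; k=3: 32+0+2·6·12=176 → min 176 | Q..T: k=2: 0+552+2·2·17=620; k=3: 24+1224+2·6·17=1452; k=4: 168+0+2·12·17=576 → min 576.
Top-level splits: k=1: (P..P)·(Q..T) → 0+576+2·2·17 = 644; k=2: (P..Q)·(R..T) → 8+552+2·2·17 = 628; k=3: (P..R)·(S..T) → 32+1224+2·6·17 = 1460; k=4: (P..S)·(T..T) → 176+0+2·12·17 = 584.
Best split is after S, i.e. k = 4.

4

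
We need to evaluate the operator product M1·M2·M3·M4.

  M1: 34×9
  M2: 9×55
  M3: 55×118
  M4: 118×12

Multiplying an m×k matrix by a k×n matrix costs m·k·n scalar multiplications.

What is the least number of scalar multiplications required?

74826

Adjacent pairs: M1M2 = 34·9·55 = 16830; M2M3 = 9·55·118 = 58410; M3M4 = 55·118·12 = 77880.
Length 3: M1..M3: k=1: 0+58410+34·9·118=94518; k=2: 16830+0+34·55·118=237490 → min 94518 | M2..M4: k=2: 0+77880+9·55·12=83820; k=3: 58410+0+9·118·12=71154 → min 71154.
Length 4: M1..M4: k=1: 0+71154+34·9·12=74826; k=2: 16830+77880+34·55·12=117150; k=3: 94518+0+34·118·12=142662 → min 74826.
Optimal order: (M1·((M2·M3)·M4)) with cost 74826.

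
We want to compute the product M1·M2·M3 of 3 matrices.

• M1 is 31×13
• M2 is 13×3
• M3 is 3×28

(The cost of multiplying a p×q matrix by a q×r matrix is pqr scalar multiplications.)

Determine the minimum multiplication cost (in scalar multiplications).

Order (M1·(M2·M3)): (M2·M3): 13×3 by 3×28 → 13×28, cost 13·3·28 = 1092; (M1·(M2·M3)): 31×13 by 13×28 → 31×28, cost 31·13·28 = 11284; cumulative 12376. Total 12376.
Order ((M1·M2)·M3): (M1·M2): 31×13 by 13×3 → 31×3, cost 31·13·3 = 1209; ((M1·M2)·M3): 31×3 by 3×28 → 31×28, cost 31·3·28 = 2604; cumulative 3813. Total 3813.
Minimum: 3813.

3813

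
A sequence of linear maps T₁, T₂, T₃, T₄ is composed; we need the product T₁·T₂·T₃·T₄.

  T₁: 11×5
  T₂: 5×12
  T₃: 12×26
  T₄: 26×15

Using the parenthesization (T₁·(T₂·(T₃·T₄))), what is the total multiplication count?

6405

(T₃·T₄): 12×26 by 26×15 → 12×15, cost 12·26·15 = 4680
(T₂·(T₃·T₄)): 5×12 by 12×15 → 5×15, cost 5·12·15 = 900; cumulative 5580
(T₁·(T₂·(T₃·T₄))): 11×5 by 5×15 → 11×15, cost 11·5·15 = 825; cumulative 6405
Total: 6405 scalar multiplications.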